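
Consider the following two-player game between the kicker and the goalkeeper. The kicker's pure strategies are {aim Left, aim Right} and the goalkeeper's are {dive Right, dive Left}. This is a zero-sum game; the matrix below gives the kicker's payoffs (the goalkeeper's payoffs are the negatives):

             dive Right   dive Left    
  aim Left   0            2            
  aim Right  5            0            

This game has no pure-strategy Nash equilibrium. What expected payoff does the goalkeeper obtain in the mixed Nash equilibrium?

For the goalkeeper to be willing to mix, the goalkeeper must be indifferent between dive Right and dive Left, which pins down the kicker's mix.
  the goalkeeper's expected payoff from dive Right: p·0 + (1−p)·(-5) = 5p - 5
  the goalkeeper's expected payoff from dive Left: p·(-2) + (1−p)·0 = -2p
  5p - 5 = -2p  ⇒  7p = 5  ⇒  p = 5/7.
At equilibrium the goalkeeper is indifferent across columns, so the goalkeeper's payoff equals the payoff from dive Right: (5/7)·0 + (2/7)·(-5) = -10/7.

-10/7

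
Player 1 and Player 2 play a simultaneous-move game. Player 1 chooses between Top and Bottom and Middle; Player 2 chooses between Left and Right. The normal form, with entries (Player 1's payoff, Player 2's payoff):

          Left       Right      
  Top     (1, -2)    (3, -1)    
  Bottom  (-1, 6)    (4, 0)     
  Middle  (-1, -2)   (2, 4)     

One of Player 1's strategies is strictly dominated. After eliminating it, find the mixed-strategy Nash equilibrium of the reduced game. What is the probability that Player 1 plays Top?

p = 6/7

Player 1's strategy Middle is strictly dominated by Top: 1 > -1 and 3 > 2. Eliminate Middle.
Player 1's mix must leave Player 2 indifferent between Left and Right.
  Player 2's expected payoff from Left: p·(-2) + (1−p)·6 = -8p + 6
  Player 2's expected payoff from Right: p·(-1) + (1−p)·0 = -p
  -8p + 6 = -p  ⇒  -7p = -6  ⇒  p = 6/7.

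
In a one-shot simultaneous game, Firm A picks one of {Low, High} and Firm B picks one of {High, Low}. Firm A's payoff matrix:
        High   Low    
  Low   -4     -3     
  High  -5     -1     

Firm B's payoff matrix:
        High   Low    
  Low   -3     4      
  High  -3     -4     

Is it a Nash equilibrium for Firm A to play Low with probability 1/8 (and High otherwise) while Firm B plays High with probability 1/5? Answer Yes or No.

No

Given Firm B's mix q = 1/5, Firm A's payoff from Low is -16/5 but from High is -9/5. Firm A strictly prefers High, so Firm A would not mix.
So the proposed profile is not a Nash equilibrium.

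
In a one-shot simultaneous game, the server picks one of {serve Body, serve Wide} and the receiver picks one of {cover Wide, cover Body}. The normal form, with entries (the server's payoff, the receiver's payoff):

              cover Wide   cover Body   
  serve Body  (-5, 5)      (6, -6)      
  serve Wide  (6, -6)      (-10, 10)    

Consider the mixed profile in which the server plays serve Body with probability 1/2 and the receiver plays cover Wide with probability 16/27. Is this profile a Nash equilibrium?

Given the server's mix p = 1/2, the receiver's payoff from cover Wide is -1/2 but from cover Body is 2. The receiver strictly prefers cover Body, so the receiver would not mix.
So the proposed profile is not a Nash equilibrium.

No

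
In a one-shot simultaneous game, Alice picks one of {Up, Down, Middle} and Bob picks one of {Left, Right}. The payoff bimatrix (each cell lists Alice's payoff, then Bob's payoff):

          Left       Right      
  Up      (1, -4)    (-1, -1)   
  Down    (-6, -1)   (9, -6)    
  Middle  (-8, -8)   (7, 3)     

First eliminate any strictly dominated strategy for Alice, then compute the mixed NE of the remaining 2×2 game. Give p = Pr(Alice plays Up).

p = 5/8

Alice's strategy Middle is strictly dominated by Down: -6 > -8 and 9 > 7. Eliminate Middle.
Alice's mix must leave Bob indifferent between Left and Right.
  Bob's payoff from Left: p·(-4) + (1−p)·(-1) = -3p - 1
  Bob's payoff from Right: p·(-1) + (1−p)·(-6) = 5p - 6
  -3p - 1 = 5p - 6  ⇒  -8p = -5  ⇒  p = 5/8.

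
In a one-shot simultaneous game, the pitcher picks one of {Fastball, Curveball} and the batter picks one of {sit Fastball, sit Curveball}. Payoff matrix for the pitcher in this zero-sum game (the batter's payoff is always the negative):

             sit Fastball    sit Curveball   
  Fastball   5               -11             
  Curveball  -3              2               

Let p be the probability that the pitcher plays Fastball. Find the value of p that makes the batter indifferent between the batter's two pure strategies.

The batter's indifference between sit Fastball and sit Curveball determines the pitcher's mixing probability p:
  the batter's payoff to sit Fastball: p·(-5) + (1−p)·3 = -8p + 3
  the batter's payoff to sit Curveball: p·11 + (1−p)·(-2) = 13p - 2
  -8p + 3 = 13p - 2  ⇒  -21p = -5  ⇒  p = 5/21.

p = 5/21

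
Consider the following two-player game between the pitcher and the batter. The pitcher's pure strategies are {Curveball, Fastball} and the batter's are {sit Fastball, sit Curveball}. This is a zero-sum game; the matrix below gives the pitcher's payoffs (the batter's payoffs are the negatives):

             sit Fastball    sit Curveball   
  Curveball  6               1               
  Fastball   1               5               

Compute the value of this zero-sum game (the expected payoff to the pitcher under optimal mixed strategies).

v = 29/9

Set the pitcher's expected payoff from Curveball equal to that from Fastball:
  the pitcher's expected payoff from Curveball: q·6 + (1−q)·1 = 5q + 1
  the pitcher's expected payoff from Fastball: q·1 + (1−q)·5 = -4q + 5
  5q + 1 = -4q + 5  ⇒  9q = 4  ⇒  q = 4/9.
The value is the pitcher's expected payoff against this mix (using Curveball): (4/9)·6 + (5/9)·1 = 29/9.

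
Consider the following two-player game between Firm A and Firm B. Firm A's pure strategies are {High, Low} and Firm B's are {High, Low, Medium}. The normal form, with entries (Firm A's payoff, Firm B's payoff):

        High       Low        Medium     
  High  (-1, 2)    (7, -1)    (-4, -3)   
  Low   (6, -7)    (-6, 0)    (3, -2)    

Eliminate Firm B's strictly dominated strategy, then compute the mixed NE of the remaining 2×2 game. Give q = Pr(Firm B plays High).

q = 13/20

Firm B's strategy Medium is strictly dominated by Low: -1 > -3 and 0 > -2. Eliminate Medium.
Firm A's indifference between High and Low determines Firm B's mixing probability q:
  Firm A's expected payoff from High: q·(-1) + (1−q)·7 = -8q + 7
  Firm A's expected payoff from Low: q·6 + (1−q)·(-6) = 12q - 6
  -8q + 7 = 12q - 6  ⇒  -20q = -13  ⇒  q = 13/20.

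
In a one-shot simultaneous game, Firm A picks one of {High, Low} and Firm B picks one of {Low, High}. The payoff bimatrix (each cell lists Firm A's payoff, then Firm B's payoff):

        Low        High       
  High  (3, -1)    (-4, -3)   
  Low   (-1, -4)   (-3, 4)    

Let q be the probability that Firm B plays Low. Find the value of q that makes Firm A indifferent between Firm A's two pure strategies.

Firm A's indifference between High and Low determines Firm B's mixing probability q:
  Firm A's payoff from High: q·3 + (1−q)·(-4) = 7q - 4
  Firm A's payoff from Low: q·(-1) + (1−q)·(-3) = 2q - 3
  7q - 4 = 2q - 3  ⇒  5q = 1  ⇒  q = 1/5.

q = 1/5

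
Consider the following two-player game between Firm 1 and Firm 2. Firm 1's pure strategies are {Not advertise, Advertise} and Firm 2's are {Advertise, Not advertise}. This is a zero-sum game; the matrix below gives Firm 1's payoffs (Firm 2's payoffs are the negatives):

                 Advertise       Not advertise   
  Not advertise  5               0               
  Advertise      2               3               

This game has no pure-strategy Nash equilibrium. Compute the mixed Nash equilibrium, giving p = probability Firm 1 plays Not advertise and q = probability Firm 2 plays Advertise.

Firm 1's mix must leave Firm 2 indifferent between Advertise and Not advertise.
  Firm 2's expected payoff from Advertise: p·(-5) + (1−p)·(-2) = -3p - 2
  Firm 2's expected payoff from Not advertise: p·0 + (1−p)·(-3) = 3p - 3
  -3p - 2 = 3p - 3  ⇒  -6p = -1  ⇒  p = 1/6.
In a mixed equilibrium Firm 1 is indifferent between Not advertise and Advertise; this condition fixes q.
  Firm 1's payoff from Not advertise: q·5 + (1−q)·0 = 5q
  Firm 1's payoff from Advertise: q·2 + (1−q)·3 = -q + 3
  5q = -q + 3  ⇒  6q = 3  ⇒  q = 1/2.

p = 1/6, q = 1/2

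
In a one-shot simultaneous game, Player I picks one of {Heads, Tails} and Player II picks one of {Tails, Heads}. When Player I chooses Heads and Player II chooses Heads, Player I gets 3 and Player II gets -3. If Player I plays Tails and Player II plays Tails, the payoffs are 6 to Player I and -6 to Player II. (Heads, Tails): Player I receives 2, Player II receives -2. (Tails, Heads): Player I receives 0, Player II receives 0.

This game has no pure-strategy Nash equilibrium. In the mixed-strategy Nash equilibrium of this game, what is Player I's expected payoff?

18/7

For Player I to be willing to mix, Player I must be indifferent between Heads and Tails, which pins down Player II's mix.
  Player I's payoff from Heads: q·2 + (1−q)·3 = -q + 3
  Player I's payoff from Tails: q·6 + (1−q)·0 = 6q
  -q + 3 = 6q  ⇒  -7q = -3  ⇒  q = 3/7.
At equilibrium Player I is indifferent across rows, so Player I's payoff equals the payoff from Heads: (3/7)·2 + (4/7)·3 = 18/7.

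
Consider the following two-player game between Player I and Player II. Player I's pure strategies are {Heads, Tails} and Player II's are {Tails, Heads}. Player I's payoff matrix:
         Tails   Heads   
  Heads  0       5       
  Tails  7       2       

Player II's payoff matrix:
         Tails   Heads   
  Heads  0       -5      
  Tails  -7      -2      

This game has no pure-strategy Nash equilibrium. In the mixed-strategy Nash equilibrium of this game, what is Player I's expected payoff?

7/2

Player I's indifference between Heads and Tails determines Player II's mixing probability q:
  Player I's payoff from Heads: q·0 + (1−q)·5 = -5q + 5
  Player I's payoff from Tails: q·7 + (1−q)·2 = 5q + 2
  -5q + 5 = 5q + 2  ⇒  -10q = -3  ⇒  q = 3/10.
At equilibrium Player I is indifferent across rows, so Player I's payoff equals the payoff from Heads: (3/10)·0 + (7/10)·5 = 7/2.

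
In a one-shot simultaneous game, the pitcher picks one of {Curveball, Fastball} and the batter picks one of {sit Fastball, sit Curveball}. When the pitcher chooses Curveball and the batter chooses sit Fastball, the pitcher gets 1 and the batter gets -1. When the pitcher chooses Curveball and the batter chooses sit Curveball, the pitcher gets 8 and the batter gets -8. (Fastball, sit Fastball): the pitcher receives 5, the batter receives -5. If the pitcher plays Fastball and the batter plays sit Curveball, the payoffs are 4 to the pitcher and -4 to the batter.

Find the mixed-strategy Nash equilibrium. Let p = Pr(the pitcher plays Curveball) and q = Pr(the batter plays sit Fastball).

p = 1/8, q = 1/2

The batter's indifference between sit Fastball and sit Curveball determines the pitcher's mixing probability p:
  the batter's payoff to sit Fastball: p·(-1) + (1−p)·(-5) = 4p - 5
  the batter's payoff to sit Curveball: p·(-8) + (1−p)·(-4) = -4p - 4
  4p - 5 = -4p - 4  ⇒  8p = 1  ⇒  p = 1/8.
In a mixed equilibrium the pitcher is indifferent between Curveball and Fastball; this condition fixes q.
  the pitcher's payoff to Curveball: q·1 + (1−q)·8 = -7q + 8
  the pitcher's payoff to Fastball: q·5 + (1−q)·4 = q + 4
  -7q + 8 = q + 4  ⇒  -8q = -4  ⇒  q = 1/2.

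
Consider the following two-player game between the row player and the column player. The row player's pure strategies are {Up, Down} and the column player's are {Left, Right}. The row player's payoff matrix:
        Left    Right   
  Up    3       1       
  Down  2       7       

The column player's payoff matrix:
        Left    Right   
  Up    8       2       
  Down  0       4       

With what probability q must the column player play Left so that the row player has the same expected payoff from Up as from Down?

For the row player to be willing to mix, the row player must be indifferent between Up and Down, which pins down the column player's mix.
  the row player's expected payoff from Up: q·3 + (1−q)·1 = 2q + 1
  the row player's expected payoff from Down: q·2 + (1−q)·7 = -5q + 7
  2q + 1 = -5q + 7  ⇒  7q = 6  ⇒  q = 6/7.

q = 6/7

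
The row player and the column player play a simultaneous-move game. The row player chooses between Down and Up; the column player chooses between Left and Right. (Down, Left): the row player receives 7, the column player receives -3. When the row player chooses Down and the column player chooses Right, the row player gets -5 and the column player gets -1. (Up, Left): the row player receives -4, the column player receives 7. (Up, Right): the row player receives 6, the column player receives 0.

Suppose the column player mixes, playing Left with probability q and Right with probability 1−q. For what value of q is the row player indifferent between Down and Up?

q = 1/2

The row player's indifference between Down and Up determines the column player's mixing probability q:
  the row player's payoff to Down: q·7 + (1−q)·(-5) = 12q - 5
  the row player's payoff to Up: q·(-4) + (1−q)·6 = -10q + 6
  12q - 5 = -10q + 6  ⇒  22q = 11  ⇒  q = 1/2.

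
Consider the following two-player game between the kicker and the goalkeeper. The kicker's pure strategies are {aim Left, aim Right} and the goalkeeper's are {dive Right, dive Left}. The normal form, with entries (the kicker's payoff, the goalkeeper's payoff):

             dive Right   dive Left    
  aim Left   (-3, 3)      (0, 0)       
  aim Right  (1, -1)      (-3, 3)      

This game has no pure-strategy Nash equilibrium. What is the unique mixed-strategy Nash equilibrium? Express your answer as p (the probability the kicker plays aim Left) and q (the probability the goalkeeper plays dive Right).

p = 4/7, q = 3/7

For the goalkeeper to be willing to mix, the goalkeeper must be indifferent between dive Right and dive Left, which pins down the kicker's mix.
  the goalkeeper's payoff to dive Right: p·3 + (1−p)·(-1) = 4p - 1
  the goalkeeper's payoff to dive Left: p·0 + (1−p)·3 = -3p + 3
  4p - 1 = -3p + 3  ⇒  7p = 4  ⇒  p = 4/7.
Set the kicker's expected payoff from aim Left equal to that from aim Right:
  the kicker's payoff from aim Left: q·(-3) + (1−q)·0 = -3q
  the kicker's payoff from aim Right: q·1 + (1−q)·(-3) = 4q - 3
  -3q = 4q - 3  ⇒  -7q = -3  ⇒  q = 3/7.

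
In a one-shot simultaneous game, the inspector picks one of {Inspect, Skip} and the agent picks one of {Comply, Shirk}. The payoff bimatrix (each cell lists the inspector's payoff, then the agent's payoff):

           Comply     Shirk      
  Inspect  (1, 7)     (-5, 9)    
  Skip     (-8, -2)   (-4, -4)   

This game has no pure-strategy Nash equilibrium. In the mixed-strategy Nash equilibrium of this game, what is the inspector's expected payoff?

Set the inspector's expected payoff from Inspect equal to that from Skip:
  the inspector's payoff to Inspect: q·1 + (1−q)·(-5) = 6q - 5
  the inspector's payoff to Skip: q·(-8) + (1−q)·(-4) = -4q - 4
  6q - 5 = -4q - 4  ⇒  10q = 1  ⇒  q = 1/10.
At equilibrium the inspector is indifferent across rows, so the inspector's payoff equals the payoff from Inspect: (1/10)·1 + (9/10)·(-5) = -22/5.

-22/5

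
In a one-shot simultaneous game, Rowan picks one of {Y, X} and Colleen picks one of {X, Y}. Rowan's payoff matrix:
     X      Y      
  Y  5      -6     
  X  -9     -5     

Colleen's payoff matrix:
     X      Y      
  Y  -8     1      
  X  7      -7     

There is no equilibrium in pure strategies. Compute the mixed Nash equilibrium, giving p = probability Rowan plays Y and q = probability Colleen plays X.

Rowan's mix must leave Colleen indifferent between X and Y.
  Colleen's payoff to X: p·(-8) + (1−p)·7 = -15p + 7
  Colleen's payoff to Y: p·1 + (1−p)·(-7) = 8p - 7
  -15p + 7 = 8p - 7  ⇒  -23p = -14  ⇒  p = 14/23.
Colleen's mix must leave Rowan indifferent between Y and X.
  Rowan's payoff from Y: q·5 + (1−q)·(-6) = 11q - 6
  Rowan's payoff from X: q·(-9) + (1−q)·(-5) = -4q - 5
  11q - 6 = -4q - 5  ⇒  15q = 1  ⇒  q = 1/15.

p = 14/23, q = 1/15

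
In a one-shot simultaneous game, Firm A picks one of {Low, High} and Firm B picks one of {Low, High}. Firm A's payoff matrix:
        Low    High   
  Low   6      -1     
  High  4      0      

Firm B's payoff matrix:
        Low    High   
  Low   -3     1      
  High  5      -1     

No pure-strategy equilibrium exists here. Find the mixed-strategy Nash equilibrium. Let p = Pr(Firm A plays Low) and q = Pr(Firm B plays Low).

p = 3/5, q = 1/3

Set Firm B's expected payoff from Low equal to that from High:
  Firm B's payoff from Low: p·(-3) + (1−p)·5 = -8p + 5
  Firm B's payoff from High: p·1 + (1−p)·(-1) = 2p - 1
  -8p + 5 = 2p - 1  ⇒  -10p = -6  ⇒  p = 3/5.
Firm A's indifference between Low and High determines Firm B's mixing probability q:
  Firm A's payoff to Low: q·6 + (1−q)·(-1) = 7q - 1
  Firm A's payoff to High: q·4 + (1−q)·0 = 4q
  7q - 1 = 4q  ⇒  3q = 1  ⇒  q = 1/3.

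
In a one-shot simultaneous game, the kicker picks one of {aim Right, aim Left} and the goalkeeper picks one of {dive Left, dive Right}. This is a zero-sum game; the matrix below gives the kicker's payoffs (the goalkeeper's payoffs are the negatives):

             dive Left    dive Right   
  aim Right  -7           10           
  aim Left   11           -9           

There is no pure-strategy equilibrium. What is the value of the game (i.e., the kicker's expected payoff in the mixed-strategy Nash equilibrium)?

For the kicker to be willing to mix, the kicker must be indifferent between aim Right and aim Left, which pins down the goalkeeper's mix.
  the kicker's expected payoff from aim Right: q·(-7) + (1−q)·10 = -17q + 10
  the kicker's expected payoff from aim Left: q·11 + (1−q)·(-9) = 20q - 9
  -17q + 10 = 20q - 9  ⇒  -37q = -19  ⇒  q = 19/37.
The value is the kicker's expected payoff against this mix (using aim Right): (19/37)·(-7) + (18/37)·10 = 47/37.

v = 47/37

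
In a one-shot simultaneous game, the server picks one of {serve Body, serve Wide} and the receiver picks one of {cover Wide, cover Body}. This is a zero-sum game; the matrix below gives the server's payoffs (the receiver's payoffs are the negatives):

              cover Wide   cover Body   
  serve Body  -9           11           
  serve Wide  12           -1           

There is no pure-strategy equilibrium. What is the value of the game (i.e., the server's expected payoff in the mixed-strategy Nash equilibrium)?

The receiver's mix must leave the server indifferent between serve Body and serve Wide.
  the server's payoff from serve Body: q·(-9) + (1−q)·11 = -20q + 11
  the server's payoff from serve Wide: q·12 + (1−q)·(-1) = 13q - 1
  -20q + 11 = 13q - 1  ⇒  -33q = -12  ⇒  q = 4/11.
The value is the server's expected payoff against this mix (using serve Body): (4/11)·(-9) + (7/11)·11 = 41/11.

v = 41/11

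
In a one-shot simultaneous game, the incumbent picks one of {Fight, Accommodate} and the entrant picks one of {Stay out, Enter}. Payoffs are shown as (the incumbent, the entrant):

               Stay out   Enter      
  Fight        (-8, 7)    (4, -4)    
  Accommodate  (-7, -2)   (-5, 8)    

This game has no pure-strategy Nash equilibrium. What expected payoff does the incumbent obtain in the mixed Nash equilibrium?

The entrant's mix must leave the incumbent indifferent between Fight and Accommodate.
  the incumbent's expected payoff from Fight: q·(-8) + (1−q)·4 = -12q + 4
  the incumbent's expected payoff from Accommodate: q·(-7) + (1−q)·(-5) = -2q - 5
  -12q + 4 = -2q - 5  ⇒  -10q = -9  ⇒  q = 9/10.
At equilibrium the incumbent is indifferent across rows, so the incumbent's payoff equals the payoff from Fight: (9/10)·(-8) + (1/10)·4 = -34/5.

-34/5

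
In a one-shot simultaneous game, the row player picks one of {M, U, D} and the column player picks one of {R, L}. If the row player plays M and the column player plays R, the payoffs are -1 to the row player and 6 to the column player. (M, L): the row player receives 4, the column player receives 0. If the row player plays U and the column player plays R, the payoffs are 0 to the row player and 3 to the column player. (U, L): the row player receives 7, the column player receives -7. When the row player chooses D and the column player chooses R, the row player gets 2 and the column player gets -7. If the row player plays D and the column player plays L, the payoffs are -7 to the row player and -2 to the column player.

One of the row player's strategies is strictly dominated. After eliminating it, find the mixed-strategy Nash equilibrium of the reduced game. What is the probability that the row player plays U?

p = 1/3

The row player's strategy M is strictly dominated by U: 0 > -1 and 7 > 4. Eliminate M.
The row player's mix must leave the column player indifferent between R and L.
  the column player's expected payoff from R: p·3 + (1−p)·(-7) = 10p - 7
  the column player's expected payoff from L: p·(-7) + (1−p)·(-2) = -5p - 2
  10p - 7 = -5p - 2  ⇒  15p = 5  ⇒  p = 1/3.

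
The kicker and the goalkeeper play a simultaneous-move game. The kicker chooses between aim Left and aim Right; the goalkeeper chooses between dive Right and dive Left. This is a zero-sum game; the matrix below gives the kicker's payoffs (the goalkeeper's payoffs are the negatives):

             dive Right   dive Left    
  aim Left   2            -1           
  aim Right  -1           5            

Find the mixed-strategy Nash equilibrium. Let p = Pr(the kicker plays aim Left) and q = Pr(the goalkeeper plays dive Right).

The kicker's mix must leave the goalkeeper indifferent between dive Right and dive Left.
  the goalkeeper's payoff to dive Right: p·(-2) + (1−p)·1 = -3p + 1
  the goalkeeper's payoff to dive Left: p·1 + (1−p)·(-5) = 6p - 5
  -3p + 1 = 6p - 5  ⇒  -9p = -6  ⇒  p = 2/3.
The goalkeeper's mix must leave the kicker indifferent between aim Left and aim Right.
  the kicker's payoff from aim Left: q·2 + (1−q)·(-1) = 3q - 1
  the kicker's payoff from aim Right: q·(-1) + (1−q)·5 = -6q + 5
  3q - 1 = -6q + 5  ⇒  9q = 6  ⇒  q = 2/3.

p = 2/3, q = 2/3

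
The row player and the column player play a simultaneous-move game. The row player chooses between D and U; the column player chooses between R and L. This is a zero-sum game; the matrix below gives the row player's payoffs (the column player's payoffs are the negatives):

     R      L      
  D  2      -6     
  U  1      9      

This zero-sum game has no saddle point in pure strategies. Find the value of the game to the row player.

v = 3/2

The row player's indifference between D and U determines the column player's mixing probability q:
  the row player's payoff to D: q·2 + (1−q)·(-6) = 8q - 6
  the row player's payoff to U: q·1 + (1−q)·9 = -8q + 9
  8q - 6 = -8q + 9  ⇒  16q = 15  ⇒  q = 15/16.
The value is the row player's expected payoff against this mix (using D): (15/16)·2 + (1/16)·(-6) = 3/2.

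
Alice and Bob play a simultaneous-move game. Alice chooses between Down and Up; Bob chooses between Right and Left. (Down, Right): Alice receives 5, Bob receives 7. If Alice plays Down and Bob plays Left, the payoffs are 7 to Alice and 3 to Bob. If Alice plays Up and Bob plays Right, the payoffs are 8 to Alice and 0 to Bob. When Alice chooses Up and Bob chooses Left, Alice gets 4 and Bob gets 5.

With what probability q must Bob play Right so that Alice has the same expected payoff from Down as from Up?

q = 1/2

Set Alice's expected payoff from Down equal to that from Up:
  Alice's expected payoff from Down: q·5 + (1−q)·7 = -2q + 7
  Alice's expected payoff from Up: q·8 + (1−q)·4 = 4q + 4
  -2q + 7 = 4q + 4  ⇒  -6q = -3  ⇒  q = 1/2.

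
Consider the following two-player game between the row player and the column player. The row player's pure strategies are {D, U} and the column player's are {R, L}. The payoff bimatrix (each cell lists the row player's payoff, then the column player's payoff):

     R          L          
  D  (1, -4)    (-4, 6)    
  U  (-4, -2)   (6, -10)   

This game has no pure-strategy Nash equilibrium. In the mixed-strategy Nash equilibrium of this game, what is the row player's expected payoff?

For the row player to be willing to mix, the row player must be indifferent between D and U, which pins down the column player's mix.
  the row player's expected payoff from D: q·1 + (1−q)·(-4) = 5q - 4
  the row player's expected payoff from U: q·(-4) + (1−q)·6 = -10q + 6
  5q - 4 = -10q + 6  ⇒  15q = 10  ⇒  q = 2/3.
At equilibrium the row player is indifferent across rows, so the row player's payoff equals the payoff from D: (2/3)·1 + (1/3)·(-4) = -2/3.

-2/3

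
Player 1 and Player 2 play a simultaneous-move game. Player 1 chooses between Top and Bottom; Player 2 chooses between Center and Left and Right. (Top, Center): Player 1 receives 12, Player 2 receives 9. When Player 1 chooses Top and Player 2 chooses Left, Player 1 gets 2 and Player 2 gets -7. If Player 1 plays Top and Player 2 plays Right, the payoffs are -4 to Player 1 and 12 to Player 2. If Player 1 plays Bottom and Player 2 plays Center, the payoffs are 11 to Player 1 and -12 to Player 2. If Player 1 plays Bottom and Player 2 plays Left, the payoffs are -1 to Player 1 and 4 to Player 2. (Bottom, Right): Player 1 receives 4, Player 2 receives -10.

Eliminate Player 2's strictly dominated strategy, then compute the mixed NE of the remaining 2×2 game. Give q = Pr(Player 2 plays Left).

Player 2's strategy Center is strictly dominated by Right: 12 > 9 and -10 > -12. Eliminate Center.
For Player 1 to be willing to mix, Player 1 must be indifferent between Top and Bottom, which pins down Player 2's mix.
  Player 1's payoff to Top: q·2 + (1−q)·(-4) = 6q - 4
  Player 1's payoff to Bottom: q·(-1) + (1−q)·4 = -5q + 4
  6q - 4 = -5q + 4  ⇒  11q = 8  ⇒  q = 8/11.

q = 8/11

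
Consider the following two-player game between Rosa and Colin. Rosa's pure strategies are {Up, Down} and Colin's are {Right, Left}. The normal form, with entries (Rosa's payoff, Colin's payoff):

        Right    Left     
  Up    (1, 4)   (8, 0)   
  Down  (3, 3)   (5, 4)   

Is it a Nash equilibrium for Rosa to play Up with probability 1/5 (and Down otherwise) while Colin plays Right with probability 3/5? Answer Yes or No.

Check Colin's indifference given Rosa's mix p = 1/5:
  payoff from Right = 16/5; payoff from Left = 16/5 — equal.
Check Rosa's indifference given Colin's mix q = 3/5:
  payoff from Up = 19/5; payoff from Down = 19/5 — equal.
Both players are indifferent, so neither can profitably deviate.

Yes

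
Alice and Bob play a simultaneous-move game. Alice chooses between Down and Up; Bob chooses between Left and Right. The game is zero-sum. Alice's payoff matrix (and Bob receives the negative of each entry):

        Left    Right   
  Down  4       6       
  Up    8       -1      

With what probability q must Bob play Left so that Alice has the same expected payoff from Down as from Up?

For Alice to be willing to mix, Alice must be indifferent between Down and Up, which pins down Bob's mix.
  Alice's payoff from Down: q·4 + (1−q)·6 = -2q + 6
  Alice's payoff from Up: q·8 + (1−q)·(-1) = 9q - 1
  -2q + 6 = 9q - 1  ⇒  -11q = -7  ⇒  q = 7/11.

q = 7/11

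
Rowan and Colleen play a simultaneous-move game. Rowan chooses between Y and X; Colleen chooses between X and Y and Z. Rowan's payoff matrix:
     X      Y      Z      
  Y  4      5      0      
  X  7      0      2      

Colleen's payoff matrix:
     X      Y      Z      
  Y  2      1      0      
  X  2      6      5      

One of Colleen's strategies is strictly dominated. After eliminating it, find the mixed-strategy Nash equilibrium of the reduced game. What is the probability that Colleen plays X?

Colleen's strategy Z is strictly dominated by Y: 1 > 0 and 6 > 5. Eliminate Z.
Set Rowan's expected payoff from Y equal to that from X:
  Rowan's expected payoff from Y: q·4 + (1−q)·5 = -q + 5
  Rowan's expected payoff from X: q·7 + (1−q)·0 = 7q
  -q + 5 = 7q  ⇒  -8q = -5  ⇒  q = 5/8.

q = 5/8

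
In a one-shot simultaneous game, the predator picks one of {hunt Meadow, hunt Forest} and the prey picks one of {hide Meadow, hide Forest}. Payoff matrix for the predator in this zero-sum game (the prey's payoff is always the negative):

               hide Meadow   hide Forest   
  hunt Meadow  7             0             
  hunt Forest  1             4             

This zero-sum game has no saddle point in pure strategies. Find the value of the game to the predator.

In a mixed equilibrium the predator is indifferent between hunt Meadow and hunt Forest; this condition fixes q.
  the predator's expected payoff from hunt Meadow: q·7 + (1−q)·0 = 7q
  the predator's expected payoff from hunt Forest: q·1 + (1−q)·4 = -3q + 4
  7q = -3q + 4  ⇒  10q = 4  ⇒  q = 2/5.
The value is the predator's expected payoff against this mix (using hunt Meadow): (2/5)·7 + (3/5)·0 = 14/5.

v = 14/5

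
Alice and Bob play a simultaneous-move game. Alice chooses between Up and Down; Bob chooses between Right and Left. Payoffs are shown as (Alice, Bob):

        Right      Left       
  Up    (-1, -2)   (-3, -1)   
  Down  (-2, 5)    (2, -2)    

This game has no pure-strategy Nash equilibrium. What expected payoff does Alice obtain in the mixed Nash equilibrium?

-4/3

Set Alice's expected payoff from Up equal to that from Down:
  Alice's payoff from Up: q·(-1) + (1−q)·(-3) = 2q - 3
  Alice's payoff from Down: q·(-2) + (1−q)·2 = -4q + 2
  2q - 3 = -4q + 2  ⇒  6q = 5  ⇒  q = 5/6.
At equilibrium Alice is indifferent across rows, so Alice's payoff equals the payoff from Up: (5/6)·(-1) + (1/6)·(-3) = -4/3.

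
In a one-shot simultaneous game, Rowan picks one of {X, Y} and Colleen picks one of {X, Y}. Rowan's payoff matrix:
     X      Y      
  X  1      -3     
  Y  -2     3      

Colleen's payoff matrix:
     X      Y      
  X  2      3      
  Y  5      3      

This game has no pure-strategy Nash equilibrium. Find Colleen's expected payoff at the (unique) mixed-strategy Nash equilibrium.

3

For Colleen to be willing to mix, Colleen must be indifferent between X and Y, which pins down Rowan's mix.
  Colleen's payoff to X: p·2 + (1−p)·5 = -3p + 5
  Colleen's payoff to Y: p·3 + (1−p)·3 = 3
  -3p + 5 = 3  ⇒  -3p = -2  ⇒  p = 2/3.
At equilibrium Colleen is indifferent across columns, so Colleen's payoff equals the payoff from X: (2/3)·2 + (1/3)·5 = 3.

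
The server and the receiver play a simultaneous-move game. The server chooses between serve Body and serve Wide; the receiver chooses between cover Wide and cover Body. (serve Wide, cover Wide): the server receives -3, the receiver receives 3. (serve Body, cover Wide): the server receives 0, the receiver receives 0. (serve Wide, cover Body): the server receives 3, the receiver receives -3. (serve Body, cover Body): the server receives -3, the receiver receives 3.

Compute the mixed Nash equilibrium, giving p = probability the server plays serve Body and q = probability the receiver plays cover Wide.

The server's mix must leave the receiver indifferent between cover Wide and cover Body.
  the receiver's payoff to cover Wide: p·0 + (1−p)·3 = -3p + 3
  the receiver's payoff to cover Body: p·3 + (1−p)·(-3) = 6p - 3
  -3p + 3 = 6p - 3  ⇒  -9p = -6  ⇒  p = 2/3.
In a mixed equilibrium the server is indifferent between serve Body and serve Wide; this condition fixes q.
  the server's expected payoff from serve Body: q·0 + (1−q)·(-3) = 3q - 3
  the server's expected payoff from serve Wide: q·(-3) + (1−q)·3 = -6q + 3
  3q - 3 = -6q + 3  ⇒  9q = 6  ⇒  q = 2/3.

p = 2/3, q = 2/3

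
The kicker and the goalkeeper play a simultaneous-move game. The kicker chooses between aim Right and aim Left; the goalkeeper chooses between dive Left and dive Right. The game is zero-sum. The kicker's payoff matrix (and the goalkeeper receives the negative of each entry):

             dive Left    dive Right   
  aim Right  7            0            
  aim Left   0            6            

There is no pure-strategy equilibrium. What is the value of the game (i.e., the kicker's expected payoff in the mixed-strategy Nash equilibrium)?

v = 42/13

The kicker's indifference between aim Right and aim Left determines the goalkeeper's mixing probability q:
  the kicker's expected payoff from aim Right: q·7 + (1−q)·0 = 7q
  the kicker's expected payoff from aim Left: q·0 + (1−q)·6 = -6q + 6
  7q = -6q + 6  ⇒  13q = 6  ⇒  q = 6/13.
The value is the kicker's expected payoff against this mix (using aim Right): (6/13)·7 + (7/13)·0 = 42/13.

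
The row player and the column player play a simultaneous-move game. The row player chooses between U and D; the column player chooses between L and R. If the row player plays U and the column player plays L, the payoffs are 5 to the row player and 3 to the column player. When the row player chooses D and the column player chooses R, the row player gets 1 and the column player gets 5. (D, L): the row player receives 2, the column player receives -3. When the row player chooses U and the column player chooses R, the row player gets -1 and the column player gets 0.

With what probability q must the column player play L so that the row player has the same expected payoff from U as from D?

q = 2/5

Set the row player's expected payoff from U equal to that from D:
  the row player's expected payoff from U: q·5 + (1−q)·(-1) = 6q - 1
  the row player's expected payoff from D: q·2 + (1−q)·1 = q + 1
  6q - 1 = q + 1  ⇒  5q = 2  ⇒  q = 2/5.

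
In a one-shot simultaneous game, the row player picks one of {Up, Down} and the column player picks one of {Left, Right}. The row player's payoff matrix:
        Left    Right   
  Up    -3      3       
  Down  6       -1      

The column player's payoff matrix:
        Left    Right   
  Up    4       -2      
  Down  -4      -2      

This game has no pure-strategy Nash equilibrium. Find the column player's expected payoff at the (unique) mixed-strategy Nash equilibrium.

-2

For the column player to be willing to mix, the column player must be indifferent between Left and Right, which pins down the row player's mix.
  the column player's payoff to Left: p·4 + (1−p)·(-4) = 8p - 4
  the column player's payoff to Right: p·(-2) + (1−p)·(-2) = -2
  8p - 4 = -2  ⇒  8p = 2  ⇒  p = 1/4.
At equilibrium the column player is indifferent across columns, so the column player's payoff equals the payoff from Left: (1/4)·4 + (3/4)·(-4) = -2.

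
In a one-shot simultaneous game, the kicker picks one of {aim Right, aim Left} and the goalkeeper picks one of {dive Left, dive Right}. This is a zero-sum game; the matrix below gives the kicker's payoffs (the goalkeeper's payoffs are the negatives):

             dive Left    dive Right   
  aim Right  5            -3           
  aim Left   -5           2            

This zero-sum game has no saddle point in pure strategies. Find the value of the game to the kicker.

v = -1/3

In a mixed equilibrium the kicker is indifferent between aim Right and aim Left; this condition fixes q.
  the kicker's expected payoff from aim Right: q·5 + (1−q)·(-3) = 8q - 3
  the kicker's expected payoff from aim Left: q·(-5) + (1−q)·2 = -7q + 2
  8q - 3 = -7q + 2  ⇒  15q = 5  ⇒  q = 1/3.
The value is the kicker's expected payoff against this mix (using aim Right): (1/3)·5 + (2/3)·(-3) = -1/3.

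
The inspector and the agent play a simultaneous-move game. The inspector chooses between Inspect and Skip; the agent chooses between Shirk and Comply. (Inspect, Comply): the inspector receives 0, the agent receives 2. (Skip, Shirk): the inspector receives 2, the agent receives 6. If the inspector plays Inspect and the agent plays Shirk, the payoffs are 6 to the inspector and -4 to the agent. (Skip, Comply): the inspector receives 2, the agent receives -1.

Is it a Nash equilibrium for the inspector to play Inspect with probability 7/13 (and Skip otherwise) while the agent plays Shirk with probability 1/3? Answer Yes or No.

Check the agent's indifference given the inspector's mix p = 7/13:
  payoff from Shirk = 8/13; payoff from Comply = 8/13 — equal.
Check the inspector's indifference given the agent's mix q = 1/3:
  payoff from Inspect = 2; payoff from Skip = 2 — equal.
Both players are indifferent, so neither can profitably deviate.

Yes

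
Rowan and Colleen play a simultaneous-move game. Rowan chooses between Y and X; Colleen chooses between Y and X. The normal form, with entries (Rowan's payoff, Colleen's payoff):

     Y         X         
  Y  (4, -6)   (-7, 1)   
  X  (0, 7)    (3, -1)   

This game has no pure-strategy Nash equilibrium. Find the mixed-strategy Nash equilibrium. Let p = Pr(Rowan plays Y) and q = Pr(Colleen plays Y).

p = 8/15, q = 5/7

For Colleen to be willing to mix, Colleen must be indifferent between Y and X, which pins down Rowan's mix.
  Colleen's expected payoff from Y: p·(-6) + (1−p)·7 = -13p + 7
  Colleen's expected payoff from X: p·1 + (1−p)·(-1) = 2p - 1
  -13p + 7 = 2p - 1  ⇒  -15p = -8  ⇒  p = 8/15.
Colleen's mix must leave Rowan indifferent between Y and X.
  Rowan's expected payoff from Y: q·4 + (1−q)·(-7) = 11q - 7
  Rowan's expected payoff from X: q·0 + (1−q)·3 = -3q + 3
  11q - 7 = -3q + 3  ⇒  14q = 10  ⇒  q = 5/7.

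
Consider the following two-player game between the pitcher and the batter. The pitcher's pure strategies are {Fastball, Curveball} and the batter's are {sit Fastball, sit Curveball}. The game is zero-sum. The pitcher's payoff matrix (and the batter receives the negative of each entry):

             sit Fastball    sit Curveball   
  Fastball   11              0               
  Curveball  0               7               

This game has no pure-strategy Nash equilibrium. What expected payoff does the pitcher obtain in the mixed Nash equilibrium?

For the pitcher to be willing to mix, the pitcher must be indifferent between Fastball and Curveball, which pins down the batter's mix.
  the pitcher's payoff to Fastball: q·11 + (1−q)·0 = 11q
  the pitcher's payoff to Curveball: q·0 + (1−q)·7 = -7q + 7
  11q = -7q + 7  ⇒  18q = 7  ⇒  q = 7/18.
At equilibrium the pitcher is indifferent across rows, so the pitcher's payoff equals the payoff from Fastball: (7/18)·11 + (11/18)·0 = 77/18.

77/18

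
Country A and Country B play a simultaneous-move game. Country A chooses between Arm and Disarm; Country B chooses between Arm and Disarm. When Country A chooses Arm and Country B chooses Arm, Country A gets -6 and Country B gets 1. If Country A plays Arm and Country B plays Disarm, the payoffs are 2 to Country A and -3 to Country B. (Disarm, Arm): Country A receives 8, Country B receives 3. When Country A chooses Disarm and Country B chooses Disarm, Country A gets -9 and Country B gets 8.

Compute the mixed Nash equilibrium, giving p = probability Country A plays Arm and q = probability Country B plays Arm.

Country A's mix must leave Country B indifferent between Arm and Disarm.
  Country B's expected payoff from Arm: p·1 + (1−p)·3 = -2p + 3
  Country B's expected payoff from Disarm: p·(-3) + (1−p)·8 = -11p + 8
  -2p + 3 = -11p + 8  ⇒  9p = 5  ⇒  p = 5/9.
Country B's mix must leave Country A indifferent between Arm and Disarm.
  Country A's payoff from Arm: q·(-6) + (1−q)·2 = -8q + 2
  Country A's payoff from Disarm: q·8 + (1−q)·(-9) = 17q - 9
  -8q + 2 = 17q - 9  ⇒  -25q = -11  ⇒  q = 11/25.

p = 5/9, q = 11/25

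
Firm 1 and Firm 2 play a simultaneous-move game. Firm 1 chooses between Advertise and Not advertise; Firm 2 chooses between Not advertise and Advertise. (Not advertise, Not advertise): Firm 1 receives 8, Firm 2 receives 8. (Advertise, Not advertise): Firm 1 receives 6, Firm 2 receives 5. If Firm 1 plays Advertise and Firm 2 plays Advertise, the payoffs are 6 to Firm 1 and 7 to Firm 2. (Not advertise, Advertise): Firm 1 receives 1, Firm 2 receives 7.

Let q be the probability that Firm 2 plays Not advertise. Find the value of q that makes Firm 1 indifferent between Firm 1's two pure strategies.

In a mixed equilibrium Firm 1 is indifferent between Advertise and Not advertise; this condition fixes q.
  Firm 1's expected payoff from Advertise: q·6 + (1−q)·6 = 6
  Firm 1's expected payoff from Not advertise: q·8 + (1−q)·1 = 7q + 1
  6 = 7q + 1  ⇒  -7q = -5  ⇒  q = 5/7.

q = 5/7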